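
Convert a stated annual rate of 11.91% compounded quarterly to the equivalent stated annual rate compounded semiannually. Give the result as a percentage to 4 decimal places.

EAR = (1 + 0.1191/4)^4 − 1 = 0.124526.
Solve (1 + r/2)^2 = 1.124526: r/2 = 1.124526^(1/2) − 1 = 0.060437, so r = 0.120873 = 12.0873%.

12.0873%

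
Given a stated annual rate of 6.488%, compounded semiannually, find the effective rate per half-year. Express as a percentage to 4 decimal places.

3.2440%

With a nominal annual rate compounded semiannually, the periodic rate is the nominal rate divided by 2.
i = 0.06488 / 2 = 0.0324400 = 3.2440%.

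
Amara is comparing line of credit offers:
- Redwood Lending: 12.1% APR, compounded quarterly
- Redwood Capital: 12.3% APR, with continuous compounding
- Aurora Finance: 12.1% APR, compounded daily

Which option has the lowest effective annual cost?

Redwood Lending: (1 + 0.121/4)^4 − 1 = 12.660%
Redwood Capital: e^0.123 − 1 = 13.088%
Aurora Finance: (1 + 0.121/365)^365 − 1 = 12.860%
The lowest effective annual rate is Redwood Lending at 12.660%.

Redwood Lending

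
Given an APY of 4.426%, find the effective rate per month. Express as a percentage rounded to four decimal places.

0.3616%

The per-month rate i satisfies (1 + i)^12 = 1 + 0.04426.
i = 1.04426^(1/12) − 1 = 0.0036156 = 0.3616%.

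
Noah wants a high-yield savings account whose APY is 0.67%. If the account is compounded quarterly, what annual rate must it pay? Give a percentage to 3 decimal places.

0.668%

(1 + r/4)^4 − 1 = 0.0067, so 1 + r/4 = 1.0067^(1/4).
r/4 = 0.001671, so r = 0.006683 = 0.668%.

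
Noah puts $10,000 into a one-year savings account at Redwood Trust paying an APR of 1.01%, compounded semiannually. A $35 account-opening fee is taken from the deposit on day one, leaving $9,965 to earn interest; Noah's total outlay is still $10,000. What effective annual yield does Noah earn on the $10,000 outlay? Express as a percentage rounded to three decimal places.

0.659%

Value after one year: 9,965 × (1 + 0.0101/2)^2 = 9,965 × 1.010126 = $10,065.90.
Effective yield on the $10,000 outlay: 10,065.90 / 10,000 − 1 = 0.006590 = 0.659%.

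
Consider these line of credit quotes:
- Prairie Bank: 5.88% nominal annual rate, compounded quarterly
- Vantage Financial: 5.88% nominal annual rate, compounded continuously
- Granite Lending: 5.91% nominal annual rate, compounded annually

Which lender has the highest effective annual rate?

Prairie Bank: (1 + 0.0588/4)^4 − 1 = 6.011%
Vantage Financial: e^0.0588 − 1 = 6.056%
Granite Lending: compounded annually, EAR = 5.910%
The highest effective annual rate is Vantage Financial at 6.056%.

Vantage Financial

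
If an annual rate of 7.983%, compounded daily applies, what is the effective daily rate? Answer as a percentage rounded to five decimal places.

With a nominal annual rate compounded daily, the periodic rate is the nominal rate divided by 365.
i = 0.07983 / 365 = 0.0002187 = 0.02187%.

0.02187%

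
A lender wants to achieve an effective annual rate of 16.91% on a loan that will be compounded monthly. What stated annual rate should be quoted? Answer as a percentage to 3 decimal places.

(1 + r/12)^12 − 1 = 0.1691, so 1 + r/12 = 1.1691^(1/12).
r/12 = 0.013105, so r = 0.157256 = 15.726%.

15.726%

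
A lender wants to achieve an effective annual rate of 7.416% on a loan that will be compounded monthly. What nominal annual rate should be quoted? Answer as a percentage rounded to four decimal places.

(1 + r/12)^12 − 1 = 0.07416, so 1 + r/12 = 1.07416^(1/12).
r/12 = 0.005979, so r = 0.071753 = 7.1753%.

7.1753%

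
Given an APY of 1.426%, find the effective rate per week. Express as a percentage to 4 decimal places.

The per-week rate i satisfies (1 + i)^52 = 1 + 0.01426.
i = 1.01426^(1/52) − 1 = 0.0002723 = 0.0272%.

0.0272%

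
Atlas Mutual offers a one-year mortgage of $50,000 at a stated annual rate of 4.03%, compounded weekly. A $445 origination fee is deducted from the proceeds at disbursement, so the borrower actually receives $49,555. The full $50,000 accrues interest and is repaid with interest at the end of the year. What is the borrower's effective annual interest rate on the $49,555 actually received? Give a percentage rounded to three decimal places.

5.046%

Amount owed after one year: 50,000 × (1 + 0.0403/52)^52 = 50,000 × 1.041107 = $52,055.34.
Effective rate on net proceeds: 52,055.34 / 49,555 − 1 = 0.050456 = 5.046%.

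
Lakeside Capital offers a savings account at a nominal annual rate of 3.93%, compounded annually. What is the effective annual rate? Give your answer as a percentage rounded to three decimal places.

3.930%

Annual compounding means the effective rate equals the nominal rate: 3.930%.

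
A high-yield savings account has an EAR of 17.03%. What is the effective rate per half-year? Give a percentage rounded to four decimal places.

The per-half-year rate i satisfies (1 + i)^2 = 1 + 0.1703.
i = 1.1703^(1/2) − 1 = 0.0818040 = 8.1804%.

8.1804%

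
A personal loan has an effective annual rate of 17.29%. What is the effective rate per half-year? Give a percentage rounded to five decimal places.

8.30051%

The per-half-year rate i satisfies (1 + i)^2 = 1 + 0.1729.
i = 1.1729^(1/2) − 1 = 0.0830051 = 8.30051%.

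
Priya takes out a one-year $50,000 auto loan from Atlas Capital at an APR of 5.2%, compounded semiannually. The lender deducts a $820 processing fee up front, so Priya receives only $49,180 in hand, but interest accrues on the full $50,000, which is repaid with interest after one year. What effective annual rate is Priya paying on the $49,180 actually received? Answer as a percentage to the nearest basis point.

7.02%

Amount owed after one year: 50,000 × (1 + 0.052/2)^2 = 50,000 × 1.052676 = $52,633.80.
Effective rate on net proceeds: 52,633.80 / 49,180 − 1 = 0.070228 = 7.02%.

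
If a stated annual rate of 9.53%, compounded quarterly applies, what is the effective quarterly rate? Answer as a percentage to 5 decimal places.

With a nominal annual rate compounded quarterly, the periodic rate is the nominal rate divided by 4.
i = 0.0953 / 4 = 0.0238250 = 2.38250%.

2.38250%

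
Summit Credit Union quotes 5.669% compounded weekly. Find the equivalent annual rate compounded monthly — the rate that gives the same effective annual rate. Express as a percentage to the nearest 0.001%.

EAR = (1 + 0.05669/52)^52 − 1 = 0.058295.
Solve (1 + r/12)^12 = 1.058295: r/12 = 1.058295^(1/12) − 1 = 0.004733, so r = 0.056793 = 5.679%.

5.679%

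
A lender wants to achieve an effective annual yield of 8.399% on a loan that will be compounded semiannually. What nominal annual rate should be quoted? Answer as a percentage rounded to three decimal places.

(1 + r/2)^2 − 1 = 0.08399, so 1 + r/2 = 1.08399^(1/2).
r/2 = 0.041148, so r = 0.082297 = 8.230%.

8.230%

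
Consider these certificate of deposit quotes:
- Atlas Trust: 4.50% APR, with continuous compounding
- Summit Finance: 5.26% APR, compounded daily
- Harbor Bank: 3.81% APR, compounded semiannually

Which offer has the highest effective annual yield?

Atlas Trust: e^0.0450 − 1 = 4.603%
Summit Finance: (1 + 0.0526/365)^365 − 1 = 5.400%
Harbor Bank: (1 + 0.0381/2)^2 − 1 = 3.846%
The highest effective annual rate is Summit Finance at 5.400%.

Summit Finance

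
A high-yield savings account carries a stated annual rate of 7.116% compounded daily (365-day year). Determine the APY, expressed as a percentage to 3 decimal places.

7.375%

EAR = (1 + 0.07116/365)^365 − 1.
= 1.073746 − 1 = 7.375%.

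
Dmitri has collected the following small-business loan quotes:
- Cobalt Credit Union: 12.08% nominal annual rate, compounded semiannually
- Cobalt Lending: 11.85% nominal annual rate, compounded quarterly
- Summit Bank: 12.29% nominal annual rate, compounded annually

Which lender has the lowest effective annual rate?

Summit Bank

Cobalt Credit Union: (1 + 0.1208/2)^2 − 1 = 12.445%
Cobalt Lending: (1 + 0.1185/4)^4 − 1 = 12.387%
Summit Bank: compounded annually, EAR = 12.290%
The lowest effective annual rate is Summit Bank at 12.290%.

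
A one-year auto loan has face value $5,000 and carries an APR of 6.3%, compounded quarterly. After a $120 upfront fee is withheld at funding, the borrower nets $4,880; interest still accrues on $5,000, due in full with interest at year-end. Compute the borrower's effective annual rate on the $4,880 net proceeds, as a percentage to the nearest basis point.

9.07%

Amount owed after one year: 5,000 × (1 + 0.063/4)^4 = 5,000 × 1.064504 = $5,322.52.
Effective rate on net proceeds: 5,322.52 / 4,880 − 1 = 0.090680 = 9.07%.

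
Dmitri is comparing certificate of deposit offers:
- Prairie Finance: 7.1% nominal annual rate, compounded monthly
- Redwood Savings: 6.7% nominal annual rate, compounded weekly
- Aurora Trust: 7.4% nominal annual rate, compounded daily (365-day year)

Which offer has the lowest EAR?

Redwood Savings

Prairie Finance: (1 + 0.071/12)^12 − 1 = 7.336%
Redwood Savings: (1 + 0.067/52)^52 − 1 = 6.925%
Aurora Trust: (1 + 0.074/365)^365 − 1 = 7.680%
The lowest effective annual rate is Redwood Savings at 6.925%.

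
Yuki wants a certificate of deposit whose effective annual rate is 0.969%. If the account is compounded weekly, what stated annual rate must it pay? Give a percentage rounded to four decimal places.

(1 + r/52)^52 − 1 = 0.00969, so 1 + r/52 = 1.00969^(1/52).
r/52 = 0.000185, so r = 0.009644 = 0.9644%.

0.9644%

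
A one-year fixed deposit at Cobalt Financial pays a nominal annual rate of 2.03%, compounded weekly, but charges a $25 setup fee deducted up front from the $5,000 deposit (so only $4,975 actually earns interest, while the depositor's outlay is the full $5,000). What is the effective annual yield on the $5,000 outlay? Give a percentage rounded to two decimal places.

Value after one year: 4,975 × (1 + 0.0203/52)^52 = 4,975 × 1.020503 = $5,077.00.
Effective yield on the $5,000 outlay: 5,077.00 / 5,000 − 1 = 0.015401 = 1.54%.

1.54%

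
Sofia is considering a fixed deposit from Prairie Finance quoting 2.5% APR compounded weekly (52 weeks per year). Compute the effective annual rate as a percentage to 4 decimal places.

2.5309%

EAR = (1 + 0.025/52)^52 − 1.
= 1.025309 − 1 = 2.5309%.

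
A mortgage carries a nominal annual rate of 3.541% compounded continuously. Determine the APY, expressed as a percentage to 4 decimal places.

With continuous compounding, EAR = e^0.03541 − 1.
e^0.03541 = 1.036044, so EAR = 0.036044 = 3.6044%.

3.6044%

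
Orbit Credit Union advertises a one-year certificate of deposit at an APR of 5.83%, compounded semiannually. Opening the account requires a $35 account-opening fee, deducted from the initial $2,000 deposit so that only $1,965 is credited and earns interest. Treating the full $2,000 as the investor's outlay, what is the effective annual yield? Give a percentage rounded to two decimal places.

4.06%

Value after one year: 1,965 × (1 + 0.0583/2)^2 = 1,965 × 1.059150 = $2,081.23.
Effective yield on the $2,000 outlay: 2,081.23 / 2,000 − 1 = 0.040615 = 4.06%.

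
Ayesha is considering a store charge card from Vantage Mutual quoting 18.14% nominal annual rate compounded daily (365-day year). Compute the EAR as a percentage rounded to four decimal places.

19.8841%

EAR = (1 + 0.1814/365)^365 − 1.
= (1 + 0.000497)^365 − 1 = 1.198841 − 1 = 19.8841%.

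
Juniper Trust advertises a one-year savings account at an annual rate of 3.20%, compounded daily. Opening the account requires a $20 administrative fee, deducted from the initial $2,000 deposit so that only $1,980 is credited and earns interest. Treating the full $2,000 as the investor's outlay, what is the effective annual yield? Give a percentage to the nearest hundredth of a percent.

2.22%

Value after one year: 1,980 × (1 + 0.0320/365)^365 = 1,980 × 1.032516 = $2,044.38.
Effective yield on the $2,000 outlay: 2,044.38 / 2,000 − 1 = 0.022191 = 2.22%.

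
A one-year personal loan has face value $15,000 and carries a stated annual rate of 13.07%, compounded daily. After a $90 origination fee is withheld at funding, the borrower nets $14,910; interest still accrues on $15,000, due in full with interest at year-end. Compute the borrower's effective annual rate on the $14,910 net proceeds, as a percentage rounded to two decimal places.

14.65%

Amount owed after one year: 15,000 × (1 + 0.1307/365)^365 = 15,000 × 1.139599 = $17,093.99.
Effective rate on net proceeds: 17,093.99 / 14,910 − 1 = 0.146478 = 14.65%.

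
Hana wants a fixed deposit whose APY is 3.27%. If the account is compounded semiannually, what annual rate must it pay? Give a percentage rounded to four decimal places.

(1 + r/2)^2 − 1 = 0.0327, so 1 + r/2 = 1.0327^(1/2).
r/2 = 0.016218, so r = 0.032437 = 3.2437%.

3.2437%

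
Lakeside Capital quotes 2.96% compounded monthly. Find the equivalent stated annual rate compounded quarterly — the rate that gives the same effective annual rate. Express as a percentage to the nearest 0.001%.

2.967%

EAR = (1 + 0.0296/12)^12 − 1 = 0.030005.
Solve (1 + r/4)^4 = 1.030005: r/4 = 1.030005^(1/4) − 1 = 0.007418, so r = 0.029673 = 2.967%.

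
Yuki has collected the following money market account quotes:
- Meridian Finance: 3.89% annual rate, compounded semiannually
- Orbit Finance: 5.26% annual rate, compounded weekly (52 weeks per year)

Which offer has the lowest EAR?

Meridian Finance: (1 + 0.0389/2)^2 − 1 = 3.928%
Orbit Finance: (1 + 0.0526/52)^52 − 1 = 5.398%
The lowest effective annual rate is Meridian Finance at 3.928%.

Meridian Finance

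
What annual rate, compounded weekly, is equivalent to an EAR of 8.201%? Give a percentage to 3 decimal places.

7.888%

(1 + r/52)^52 − 1 = 0.08201, so 1 + r/52 = 1.08201^(1/52).
r/52 = 0.001517, so r = 0.078880 = 7.888%.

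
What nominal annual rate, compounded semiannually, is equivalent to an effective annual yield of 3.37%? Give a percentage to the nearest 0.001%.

(1 + r/2)^2 − 1 = 0.0337, so 1 + r/2 = 1.0337^(1/2).
r/2 = 0.016710, so r = 0.033421 = 3.342%.

3.342%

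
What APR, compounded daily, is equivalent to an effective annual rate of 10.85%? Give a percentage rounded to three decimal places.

10.302%

(1 + r/365)^365 − 1 = 0.1085, so 1 + r/365 = 1.1085^(1/365).
r/365 = 0.000282, so r = 0.103022 = 10.302%.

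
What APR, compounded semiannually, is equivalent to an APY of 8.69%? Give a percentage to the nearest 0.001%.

(1 + r/2)^2 − 1 = 0.0869, so 1 + r/2 = 1.0869^(1/2).
r/2 = 0.042545, so r = 0.085090 = 8.509%.

8.509%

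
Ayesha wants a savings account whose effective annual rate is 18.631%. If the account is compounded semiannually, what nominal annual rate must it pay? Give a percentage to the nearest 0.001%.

17.836%

(1 + r/2)^2 − 1 = 0.18631, so 1 + r/2 = 1.18631^(1/2).
r/2 = 0.089179, so r = 0.178357 = 17.836%.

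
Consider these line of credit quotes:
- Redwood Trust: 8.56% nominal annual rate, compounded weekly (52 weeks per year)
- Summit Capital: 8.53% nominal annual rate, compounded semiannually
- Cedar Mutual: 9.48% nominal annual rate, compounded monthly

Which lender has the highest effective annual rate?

Cedar Mutual

Redwood Trust: (1 + 0.0856/52)^52 − 1 = 8.929%
Summit Capital: (1 + 0.0853/2)^2 − 1 = 8.712%
Cedar Mutual: (1 + 0.0948/12)^12 − 1 = 9.903%
The highest effective annual rate is Cedar Mutual at 9.903%.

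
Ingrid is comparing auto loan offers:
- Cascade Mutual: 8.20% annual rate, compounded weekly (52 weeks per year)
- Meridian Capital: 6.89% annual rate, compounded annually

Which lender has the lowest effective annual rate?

Cascade Mutual: (1 + 0.0820/52)^52 − 1 = 8.539%
Meridian Capital: compounded annually, EAR = 6.890%
The lowest effective annual rate is Meridian Capital at 6.890%.

Meridian Capital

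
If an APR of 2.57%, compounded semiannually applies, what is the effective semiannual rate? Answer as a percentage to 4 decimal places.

With a nominal annual rate compounded semiannually, the periodic rate is the nominal rate divided by 2.
i = 0.0257 / 2 = 0.0128500 = 1.2850%.

1.2850%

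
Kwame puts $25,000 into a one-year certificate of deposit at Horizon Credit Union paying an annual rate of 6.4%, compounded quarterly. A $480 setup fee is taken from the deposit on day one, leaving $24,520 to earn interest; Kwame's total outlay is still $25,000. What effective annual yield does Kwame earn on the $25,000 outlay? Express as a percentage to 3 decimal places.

Value after one year: 24,520 × (1 + 0.064/4)^4 = 24,520 × 1.065552 = $26,127.35.
Effective yield on the $25,000 outlay: 26,127.35 / 25,000 − 1 = 0.045094 = 4.509%.

4.509%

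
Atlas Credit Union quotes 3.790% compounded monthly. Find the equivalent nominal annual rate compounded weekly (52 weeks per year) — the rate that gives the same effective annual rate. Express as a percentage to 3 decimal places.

3.785%

EAR = (1 + 0.03790/12)^12 − 1 = 0.038565.
Solve (1 + r/52)^52 = 1.038565: r/52 = 1.038565^(1/52) − 1 = 0.000728, so r = 0.037854 = 3.785%.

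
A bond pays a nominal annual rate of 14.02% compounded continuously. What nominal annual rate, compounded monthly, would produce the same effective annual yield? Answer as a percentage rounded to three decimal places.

14.102%

EAR under continuous compounding: e^0.1402 − 1 = 0.150504.
Solve (1 + r/12)^12 = 1.150504: r/12 = 1.150504^(1/12) − 1 = 0.011752, so r = 0.141022 = 14.102%.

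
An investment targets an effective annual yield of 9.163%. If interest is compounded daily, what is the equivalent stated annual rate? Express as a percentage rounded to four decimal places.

8.7683%

(1 + r/365)^365 − 1 = 0.09163, so 1 + r/365 = 1.09163^(1/365).
r/365 = 0.000240, so r = 0.087683 = 8.7683%.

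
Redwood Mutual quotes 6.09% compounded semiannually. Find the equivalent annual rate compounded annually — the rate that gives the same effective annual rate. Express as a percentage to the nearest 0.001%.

EAR = (1 + 0.0609/2)^2 − 1 = 0.061827.
Compounded annually, the equivalent nominal rate is the EAR itself: 6.183%.

6.183%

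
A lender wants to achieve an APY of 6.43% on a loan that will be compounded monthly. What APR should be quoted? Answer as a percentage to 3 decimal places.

6.248%

(1 + r/12)^12 − 1 = 0.0643, so 1 + r/12 = 1.0643^(1/12).
r/12 = 0.005207, so r = 0.062479 = 6.248%.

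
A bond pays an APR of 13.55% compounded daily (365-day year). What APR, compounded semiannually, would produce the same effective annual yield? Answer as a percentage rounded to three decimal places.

EAR = (1 + 0.1355/365)^365 − 1 = 0.145080.
Solve (1 + r/2)^2 = 1.145080: r/2 = 1.145080^(1/2) − 1 = 0.070084, so r = 0.140169 = 14.017%.

14.017%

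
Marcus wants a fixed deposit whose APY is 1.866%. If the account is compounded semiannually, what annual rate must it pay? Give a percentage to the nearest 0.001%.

1.857%

(1 + r/2)^2 − 1 = 0.01866, so 1 + r/2 = 1.01866^(1/2).
r/2 = 0.009287, so r = 0.018574 = 1.857%.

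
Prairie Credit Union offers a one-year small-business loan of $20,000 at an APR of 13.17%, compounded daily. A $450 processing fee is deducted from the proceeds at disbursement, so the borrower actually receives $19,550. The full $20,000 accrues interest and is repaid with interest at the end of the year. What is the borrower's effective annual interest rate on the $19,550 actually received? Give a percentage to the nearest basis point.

Amount owed after one year: 20,000 × (1 + 0.1317/365)^365 = 20,000 × 1.140739 = $22,814.78.
Effective rate on net proceeds: 22,814.78 / 19,550 − 1 = 0.166996 = 16.70%.

16.70%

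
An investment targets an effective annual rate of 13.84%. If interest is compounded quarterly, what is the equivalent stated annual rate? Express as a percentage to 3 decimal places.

13.175%

(1 + r/4)^4 − 1 = 0.1384, so 1 + r/4 = 1.1384^(1/4).
r/4 = 0.032937, so r = 0.131747 = 13.175%.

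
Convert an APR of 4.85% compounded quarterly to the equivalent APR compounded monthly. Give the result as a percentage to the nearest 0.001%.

4.831%

EAR = (1 + 0.0485/4)^4 − 1 = 0.049389.
Solve (1 + r/12)^12 = 1.049389: r/12 = 1.049389^(1/12) − 1 = 0.004025, so r = 0.048305 = 4.831%.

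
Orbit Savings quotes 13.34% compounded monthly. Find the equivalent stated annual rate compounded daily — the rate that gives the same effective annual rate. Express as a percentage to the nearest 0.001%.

EAR = (1 + 0.1334/12)^12 − 1 = 0.141866.
Solve (1 + r/365)^365 = 1.141866: r/365 = 1.141866^(1/365) − 1 = 0.000364, so r = 0.132688 = 13.269%.

13.269%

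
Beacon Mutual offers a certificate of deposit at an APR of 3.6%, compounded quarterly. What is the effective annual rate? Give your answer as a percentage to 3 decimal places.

3.649%

EAR = (1 + 0.036/4)^4 − 1.
= 1.036489 − 1 = 3.649%.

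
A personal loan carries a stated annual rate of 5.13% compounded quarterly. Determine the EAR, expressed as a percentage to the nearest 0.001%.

5.230%

EAR = (1 + 0.0513/4)^4 − 1.
= (1 + 0.012825)^4 − 1 = 1.052295 − 1 = 5.230%.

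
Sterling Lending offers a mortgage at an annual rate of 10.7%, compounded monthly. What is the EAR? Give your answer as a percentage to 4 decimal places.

11.2407%

EAR = (1 + 0.107/12)^12 − 1.
= (1 + 0.008917)^12 − 1 = 1.112407 − 1 = 11.2407%.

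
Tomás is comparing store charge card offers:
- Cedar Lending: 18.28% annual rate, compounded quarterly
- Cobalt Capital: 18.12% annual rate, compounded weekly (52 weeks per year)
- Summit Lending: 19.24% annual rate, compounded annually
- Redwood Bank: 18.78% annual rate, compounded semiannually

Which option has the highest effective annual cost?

Cobalt Capital

Cedar Lending: (1 + 0.1828/4)^4 − 1 = 19.572%
Cobalt Capital: (1 + 0.1812/52)^52 − 1 = 19.828%
Summit Lending: compounded annually, EAR = 19.240%
Redwood Bank: (1 + 0.1878/2)^2 − 1 = 19.662%
The highest effective annual rate is Cobalt Capital at 19.828%.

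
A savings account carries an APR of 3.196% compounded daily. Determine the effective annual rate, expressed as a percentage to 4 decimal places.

3.2475%

EAR = (1 + 0.03196/365)^365 − 1.
= 1.032475 − 1 = 3.2475%.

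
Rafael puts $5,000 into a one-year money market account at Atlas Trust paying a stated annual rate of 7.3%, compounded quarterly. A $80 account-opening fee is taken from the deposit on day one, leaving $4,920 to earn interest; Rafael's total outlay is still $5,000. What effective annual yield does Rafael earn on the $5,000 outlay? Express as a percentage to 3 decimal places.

Value after one year: 4,920 × (1 + 0.073/4)^4 = 4,920 × 1.075023 = $5,289.11.
Effective yield on the $5,000 outlay: 5,289.11 / 5,000 − 1 = 0.057822 = 5.782%.

5.782%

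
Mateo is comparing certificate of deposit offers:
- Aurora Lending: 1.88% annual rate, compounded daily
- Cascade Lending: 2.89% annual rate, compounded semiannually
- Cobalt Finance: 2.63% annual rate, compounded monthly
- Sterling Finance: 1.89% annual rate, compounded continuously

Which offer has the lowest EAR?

Aurora Lending: (1 + 0.0188/365)^365 − 1 = 1.898%
Cascade Lending: (1 + 0.0289/2)^2 − 1 = 2.911%
Cobalt Finance: (1 + 0.0263/12)^12 − 1 = 2.662%
Sterling Finance: e^0.0189 − 1 = 1.908%
The lowest effective annual rate is Aurora Lending at 1.898%.

Aurora Lending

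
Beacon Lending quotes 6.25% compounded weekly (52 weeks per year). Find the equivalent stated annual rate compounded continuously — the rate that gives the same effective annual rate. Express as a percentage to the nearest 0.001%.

EAR = (1 + 0.0625/52)^52 − 1 = 0.064455.
Equivalent continuous rate: r = ln(1 + 0.064455) = 0.062462 = 6.246%.

6.246%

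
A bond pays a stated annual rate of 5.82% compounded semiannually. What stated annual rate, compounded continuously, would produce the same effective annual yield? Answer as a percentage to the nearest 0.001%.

5.737%

EAR = (1 + 0.0582/2)^2 − 1 = 0.059047.
Equivalent continuous rate: r = ln(1 + 0.059047) = 0.057369 = 5.737%.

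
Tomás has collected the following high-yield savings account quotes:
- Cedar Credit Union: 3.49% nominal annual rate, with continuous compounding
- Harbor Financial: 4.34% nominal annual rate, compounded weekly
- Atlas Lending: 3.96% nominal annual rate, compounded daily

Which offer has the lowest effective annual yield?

Cedar Credit Union

Cedar Credit Union: e^0.0349 − 1 = 3.552%
Harbor Financial: (1 + 0.0434/52)^52 − 1 = 4.434%
Atlas Lending: (1 + 0.0396/365)^365 − 1 = 4.039%
The lowest effective annual rate is Cedar Credit Union at 3.552%.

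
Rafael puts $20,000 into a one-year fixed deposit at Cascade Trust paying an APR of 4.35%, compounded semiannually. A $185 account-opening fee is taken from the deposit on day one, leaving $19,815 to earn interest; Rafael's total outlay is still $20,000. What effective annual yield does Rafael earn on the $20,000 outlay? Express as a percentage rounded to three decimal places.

Value after one year: 19,815 × (1 + 0.0435/2)^2 = 19,815 × 1.043973 = $20,686.33.
Effective yield on the $20,000 outlay: 20,686.33 / 20,000 − 1 = 0.034316 = 3.432%.

3.432%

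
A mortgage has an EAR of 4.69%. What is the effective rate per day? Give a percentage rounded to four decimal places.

0.0126%

The per-day rate i satisfies (1 + i)^365 = 1 + 0.0469.
i = 1.0469^(1/365) − 1 = 0.0001256 = 0.0126%.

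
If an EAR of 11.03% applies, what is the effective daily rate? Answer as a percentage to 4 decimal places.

The per-day rate i satisfies (1 + i)^365 = 1 + 0.1103.
i = 1.1103^(1/365) − 1 = 0.0002867 = 0.0287%.

0.0287%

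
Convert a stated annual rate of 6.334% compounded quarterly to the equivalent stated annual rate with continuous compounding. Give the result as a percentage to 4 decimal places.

EAR = (1 + 0.06334/4)^4 − 1 = 0.064860.
Equivalent continuous rate: r = ln(1 + 0.064860) = 0.062844 = 6.2844%.

6.2844%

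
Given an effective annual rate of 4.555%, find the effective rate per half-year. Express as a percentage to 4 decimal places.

2.2521%

The per-half-year rate i satisfies (1 + i)^2 = 1 + 0.04555.
i = 1.04555^(1/2) − 1 = 0.0225214 = 2.2521%.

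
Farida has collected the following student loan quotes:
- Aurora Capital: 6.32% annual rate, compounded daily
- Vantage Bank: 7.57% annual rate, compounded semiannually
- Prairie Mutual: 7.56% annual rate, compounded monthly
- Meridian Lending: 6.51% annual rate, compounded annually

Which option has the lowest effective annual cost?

Meridian Lending

Aurora Capital: (1 + 0.0632/365)^365 − 1 = 6.523%
Vantage Bank: (1 + 0.0757/2)^2 − 1 = 7.713%
Prairie Mutual: (1 + 0.0756/12)^12 − 1 = 7.828%
Meridian Lending: compounded annually, EAR = 6.510%
The lowest effective annual rate is Meridian Lending at 6.510%.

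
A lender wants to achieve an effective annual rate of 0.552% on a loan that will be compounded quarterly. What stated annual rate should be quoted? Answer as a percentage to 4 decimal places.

(1 + r/4)^4 − 1 = 0.00552, so 1 + r/4 = 1.00552^(1/4).
r/4 = 0.001377, so r = 0.005509 = 0.5509%.

0.5509%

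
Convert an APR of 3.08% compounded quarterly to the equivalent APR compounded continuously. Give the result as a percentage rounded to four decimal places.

3.0682%

EAR = (1 + 0.0308/4)^4 − 1 = 0.031158.
Equivalent continuous rate: r = ln(1 + 0.031158) = 0.030682 = 3.0682%.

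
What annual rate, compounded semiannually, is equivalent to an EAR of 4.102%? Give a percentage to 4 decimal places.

4.0608%

(1 + r/2)^2 − 1 = 0.04102, so 1 + r/2 = 1.04102^(1/2).
r/2 = 0.020304, so r = 0.040608 = 4.0608%.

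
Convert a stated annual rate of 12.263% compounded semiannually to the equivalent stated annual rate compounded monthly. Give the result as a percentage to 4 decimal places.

11.9610%

EAR = (1 + 0.12263/2)^2 − 1 = 0.126390.
Solve (1 + r/12)^12 = 1.126390: r/12 = 1.126390^(1/12) − 1 = 0.009967, so r = 0.119610 = 11.9610%.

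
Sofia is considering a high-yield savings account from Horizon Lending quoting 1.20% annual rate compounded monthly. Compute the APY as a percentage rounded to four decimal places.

1.2066%

EAR = (1 + 0.0120/12)^12 − 1.
= (1 + 0.001000)^12 − 1 = 1.012066 − 1 = 1.2066%.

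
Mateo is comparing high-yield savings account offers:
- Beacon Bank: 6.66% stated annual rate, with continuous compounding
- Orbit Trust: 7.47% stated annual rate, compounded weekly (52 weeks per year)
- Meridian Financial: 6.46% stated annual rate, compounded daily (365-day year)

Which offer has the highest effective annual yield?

Orbit Trust

Beacon Bank: e^0.0666 − 1 = 6.887%
Orbit Trust: (1 + 0.0747/52)^52 − 1 = 7.750%
Meridian Financial: (1 + 0.0646/365)^365 − 1 = 6.673%
The highest effective annual rate is Orbit Trust at 7.750%.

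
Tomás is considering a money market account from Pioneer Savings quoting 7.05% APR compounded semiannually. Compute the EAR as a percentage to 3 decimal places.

EAR = (1 + 0.0705/2)^2 − 1.
= (1 + 0.035250)^2 − 1 = 1.071743 − 1 = 7.174%.

7.174%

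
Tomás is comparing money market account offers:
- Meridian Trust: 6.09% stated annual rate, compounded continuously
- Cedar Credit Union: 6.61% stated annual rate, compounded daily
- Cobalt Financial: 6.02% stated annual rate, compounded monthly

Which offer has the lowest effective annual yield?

Cobalt Financial

Meridian Trust: e^0.0609 − 1 = 6.279%
Cedar Credit Union: (1 + 0.0661/365)^365 − 1 = 6.833%
Cobalt Financial: (1 + 0.0602/12)^12 − 1 = 6.189%
The lowest effective annual rate is Cobalt Financial at 6.189%.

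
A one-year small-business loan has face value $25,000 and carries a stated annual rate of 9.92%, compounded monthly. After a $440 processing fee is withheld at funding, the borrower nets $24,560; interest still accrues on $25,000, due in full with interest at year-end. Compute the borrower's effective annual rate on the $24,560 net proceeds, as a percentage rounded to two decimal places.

12.36%

Amount owed after one year: 25,000 × (1 + 0.0992/12)^12 = 25,000 × 1.103837 = $27,595.92.
Effective rate on net proceeds: 27,595.92 / 24,560 − 1 = 0.123612 = 12.36%.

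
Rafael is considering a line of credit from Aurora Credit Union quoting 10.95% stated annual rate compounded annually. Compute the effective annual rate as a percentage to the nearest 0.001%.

Annual compounding means the effective rate equals the nominal rate: 10.950%.

10.950%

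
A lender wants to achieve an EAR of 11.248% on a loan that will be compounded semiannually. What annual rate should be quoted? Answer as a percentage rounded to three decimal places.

(1 + r/2)^2 − 1 = 0.11248, so 1 + r/2 = 1.11248^(1/2).
r/2 = 0.054742, so r = 0.109483 = 10.948%.

10.948%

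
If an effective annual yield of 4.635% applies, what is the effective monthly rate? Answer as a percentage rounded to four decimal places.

The per-month rate i satisfies (1 + i)^12 = 1 + 0.04635.
i = 1.04635^(1/12) − 1 = 0.0037828 = 0.3783%.

0.3783%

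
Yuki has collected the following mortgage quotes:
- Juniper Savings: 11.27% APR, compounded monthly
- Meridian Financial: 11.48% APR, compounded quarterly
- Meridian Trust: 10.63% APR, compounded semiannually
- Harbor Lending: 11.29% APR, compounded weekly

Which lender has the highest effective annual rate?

Meridian Financial

Juniper Savings: (1 + 0.1127/12)^12 − 1 = 11.871%
Meridian Financial: (1 + 0.1148/4)^4 − 1 = 11.984%
Meridian Trust: (1 + 0.1063/2)^2 − 1 = 10.912%
Harbor Lending: (1 + 0.1129/52)^52 − 1 = 11.938%
The highest effective annual rate is Meridian Financial at 11.984%.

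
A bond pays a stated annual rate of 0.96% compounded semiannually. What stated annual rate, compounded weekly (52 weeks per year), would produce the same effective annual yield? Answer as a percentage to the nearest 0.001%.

0.958%

EAR = (1 + 0.0096/2)^2 − 1 = 0.009623.
Solve (1 + r/52)^52 = 1.009623: r/52 = 1.009623^(1/52) − 1 = 0.000184, so r = 0.009578 = 0.958%.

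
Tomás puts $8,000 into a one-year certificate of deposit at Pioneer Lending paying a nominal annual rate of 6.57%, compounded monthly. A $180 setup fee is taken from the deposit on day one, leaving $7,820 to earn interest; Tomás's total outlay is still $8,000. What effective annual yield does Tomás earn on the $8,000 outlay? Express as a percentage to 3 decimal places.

Value after one year: 7,820 × (1 + 0.0657/12)^12 = 7,820 × 1.067715 = $8,349.53.
Effective yield on the $8,000 outlay: 8,349.53 / 8,000 − 1 = 0.043691 = 4.369%.

4.369%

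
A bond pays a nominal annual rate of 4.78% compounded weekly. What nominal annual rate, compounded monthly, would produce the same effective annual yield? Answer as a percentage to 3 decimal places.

4.787%

EAR = (1 + 0.0478/52)^52 − 1 = 0.048938.
Solve (1 + r/12)^12 = 1.048938: r/12 = 1.048938^(1/12) − 1 = 0.003989, so r = 0.047873 = 4.787%.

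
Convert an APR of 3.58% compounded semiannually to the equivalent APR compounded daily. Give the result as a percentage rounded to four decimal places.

EAR = (1 + 0.0358/2)^2 − 1 = 0.036120.
Solve (1 + r/365)^365 = 1.036120: r/365 = 1.036120^(1/365) − 1 = 0.000097, so r = 0.035485 = 3.5485%.

3.5485%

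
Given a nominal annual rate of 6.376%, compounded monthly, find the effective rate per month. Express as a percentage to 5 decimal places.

With a nominal annual rate compounded monthly, the periodic rate is the nominal rate divided by 12.
i = 0.06376 / 12 = 0.0053133 = 0.53133%.

0.53133%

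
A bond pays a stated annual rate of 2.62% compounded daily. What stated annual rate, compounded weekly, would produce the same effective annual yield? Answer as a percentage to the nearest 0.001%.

EAR = (1 + 0.0262/365)^365 − 1 = 0.026545.
Solve (1 + r/52)^52 = 1.026545: r/52 = 1.026545^(1/52) − 1 = 0.000504, so r = 0.026206 = 2.621%.

2.621%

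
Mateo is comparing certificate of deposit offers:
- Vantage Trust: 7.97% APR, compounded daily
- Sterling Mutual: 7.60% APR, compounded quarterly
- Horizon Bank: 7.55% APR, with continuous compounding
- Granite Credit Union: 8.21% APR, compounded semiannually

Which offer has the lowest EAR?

Vantage Trust: (1 + 0.0797/365)^365 − 1 = 8.295%
Sterling Mutual: (1 + 0.0760/4)^4 − 1 = 7.819%
Horizon Bank: e^0.0755 − 1 = 7.842%
Granite Credit Union: (1 + 0.0821/2)^2 − 1 = 8.379%
The lowest effective annual rate is Sterling Mutual at 7.819%.

Sterling Mutual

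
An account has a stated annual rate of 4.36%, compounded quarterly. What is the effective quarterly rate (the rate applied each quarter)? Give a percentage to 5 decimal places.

With a nominal annual rate compounded quarterly, the periodic rate is the nominal rate divided by 4.
i = 0.0436 / 4 = 0.0109000 = 1.09000%.

1.09000%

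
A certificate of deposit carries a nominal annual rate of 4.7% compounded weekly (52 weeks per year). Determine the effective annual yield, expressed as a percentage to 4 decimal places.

EAR = (1 + 0.047/52)^52 − 1.
= (1 + 0.000904)^52 − 1 = 1.048100 − 1 = 4.8100%.

4.8100%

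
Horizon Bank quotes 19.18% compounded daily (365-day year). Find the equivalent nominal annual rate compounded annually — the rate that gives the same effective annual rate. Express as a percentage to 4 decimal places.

21.1367%

EAR = (1 + 0.1918/365)^365 − 1 = 0.211367.
Compounded annually, the equivalent nominal rate is the EAR itself: 21.1367%.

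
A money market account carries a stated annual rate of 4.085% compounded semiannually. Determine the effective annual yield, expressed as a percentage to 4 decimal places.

4.1267%

EAR = (1 + 0.04085/2)^2 − 1.
= (1 + 0.020425)^2 − 1 = 1.041267 − 1 = 4.1267%.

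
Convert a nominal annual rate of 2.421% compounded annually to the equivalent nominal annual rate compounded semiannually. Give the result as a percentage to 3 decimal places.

2.407%

Compounded annually, EAR = nominal = 0.024210.
Solve (1 + r/2)^2 = 1.024210: r/2 = 1.024210^(1/2) − 1 = 0.012033, so r = 0.024065 = 2.407%.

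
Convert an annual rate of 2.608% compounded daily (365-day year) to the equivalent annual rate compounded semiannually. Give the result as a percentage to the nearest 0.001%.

EAR = (1 + 0.02608/365)^365 − 1 = 0.026422.
Solve (1 + r/2)^2 = 1.026422: r/2 = 1.026422^(1/2) − 1 = 0.013125, so r = 0.026250 = 2.625%.

2.625%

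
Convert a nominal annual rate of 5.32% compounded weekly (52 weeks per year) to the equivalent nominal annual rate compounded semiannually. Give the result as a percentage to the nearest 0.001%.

EAR = (1 + 0.0532/52)^52 − 1 = 0.054612.
Solve (1 + r/2)^2 = 1.054612: r/2 = 1.054612^(1/2) − 1 = 0.026943, so r = 0.053886 = 5.389%.

5.389%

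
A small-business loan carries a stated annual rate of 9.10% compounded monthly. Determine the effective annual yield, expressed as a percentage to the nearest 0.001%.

EAR = (1 + 0.0910/12)^12 − 1.
= (1 + 0.007583)^12 − 1 = 1.094893 − 1 = 9.489%.

9.489%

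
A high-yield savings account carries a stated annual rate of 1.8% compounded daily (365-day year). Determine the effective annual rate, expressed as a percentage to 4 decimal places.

1.8163%

EAR = (1 + 0.018/365)^365 − 1.
= 1.018163 − 1 = 1.8163%.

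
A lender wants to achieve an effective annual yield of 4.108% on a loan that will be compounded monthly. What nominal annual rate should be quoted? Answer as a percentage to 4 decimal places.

4.0326%

(1 + r/12)^12 − 1 = 0.04108, so 1 + r/12 = 1.04108^(1/12).
r/12 = 0.003361, so r = 0.040326 = 4.0326%.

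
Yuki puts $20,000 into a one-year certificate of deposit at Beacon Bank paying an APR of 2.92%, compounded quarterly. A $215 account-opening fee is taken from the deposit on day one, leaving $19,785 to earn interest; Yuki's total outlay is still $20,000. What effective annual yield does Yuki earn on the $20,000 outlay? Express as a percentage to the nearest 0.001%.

1.845%

Value after one year: 19,785 × (1 + 0.0292/4)^4 = 19,785 × 1.029521 = $20,369.08.
Effective yield on the $20,000 outlay: 20,369.08 / 20,000 − 1 = 0.018454 = 1.845%.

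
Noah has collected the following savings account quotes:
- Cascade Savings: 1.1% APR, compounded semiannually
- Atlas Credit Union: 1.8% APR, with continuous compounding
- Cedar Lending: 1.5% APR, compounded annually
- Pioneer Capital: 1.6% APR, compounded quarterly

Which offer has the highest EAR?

Cascade Savings: (1 + 0.011/2)^2 − 1 = 1.103%
Atlas Credit Union: e^0.018 − 1 = 1.816%
Cedar Lending: compounded annually, EAR = 1.500%
Pioneer Capital: (1 + 0.016/4)^4 − 1 = 1.610%
The highest effective annual rate is Atlas Credit Union at 1.816%.

Atlas Credit Union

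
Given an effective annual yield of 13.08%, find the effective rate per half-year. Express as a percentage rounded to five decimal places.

The per-half-year rate i satisfies (1 + i)^2 = 1 + 0.1308.
i = 1.1308^(1/2) − 1 = 0.0633908 = 6.33908%.

6.33908%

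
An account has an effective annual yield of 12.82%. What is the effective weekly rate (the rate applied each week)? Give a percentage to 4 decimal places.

0.2322%

The per-week rate i satisfies (1 + i)^52 = 1 + 0.1282.
i = 1.1282^(1/52) − 1 = 0.0023224 = 0.2322%.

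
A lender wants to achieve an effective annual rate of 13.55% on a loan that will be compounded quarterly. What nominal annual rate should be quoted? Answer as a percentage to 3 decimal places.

(1 + r/4)^4 − 1 = 0.1355, so 1 + r/4 = 1.1355^(1/4).
r/4 = 0.032278, so r = 0.129113 = 12.911%.

12.911%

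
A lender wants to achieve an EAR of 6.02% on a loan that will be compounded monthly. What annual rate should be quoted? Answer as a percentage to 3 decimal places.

5.860%

(1 + r/12)^12 − 1 = 0.0602, so 1 + r/12 = 1.0602^(1/12).
r/12 = 0.004883, so r = 0.058600 = 5.860%.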